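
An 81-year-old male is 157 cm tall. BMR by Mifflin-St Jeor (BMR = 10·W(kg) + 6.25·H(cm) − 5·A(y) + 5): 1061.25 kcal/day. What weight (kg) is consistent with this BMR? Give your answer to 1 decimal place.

1061.25 = 10·W + 6.25(157) − 5(81) + 5
10·W = 1061.25 − 581.25 = 480, so W = 48 kg.

48.0 kg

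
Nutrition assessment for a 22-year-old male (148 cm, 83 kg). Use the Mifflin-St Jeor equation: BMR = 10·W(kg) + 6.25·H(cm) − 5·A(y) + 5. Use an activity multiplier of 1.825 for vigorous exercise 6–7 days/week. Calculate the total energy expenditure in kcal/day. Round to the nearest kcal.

3011 kcal/day

Mifflin-St Jeor (male): BMR = 10(83) + 6.25(148) − 5(22) + 5 = 830 + 925 − 110 + 5 = 1650 kcal/day.
TEE = BMR × activity factor = 1650 × 1.825 = 3011.25 kcal/day.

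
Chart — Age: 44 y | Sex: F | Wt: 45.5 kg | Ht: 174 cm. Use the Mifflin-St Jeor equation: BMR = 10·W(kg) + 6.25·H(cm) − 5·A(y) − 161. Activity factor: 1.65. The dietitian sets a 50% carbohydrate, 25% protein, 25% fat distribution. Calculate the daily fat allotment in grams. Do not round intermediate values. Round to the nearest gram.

Mifflin-St Jeor (female): BMR = 10(45.5) + 6.25(174) − 5(44) − 161 = 455 + 1087.5 − 220 − 161 = 1161.5 kcal/day.
TEE = 1161.5 × 1.65 = 1916.475 kcal/day.
Fat energy = 25% × 1916.475 = 479.1188 kcal.
Fat = 479.1188 ÷ 9 kcal/g = 53.2354 g.

53 g/day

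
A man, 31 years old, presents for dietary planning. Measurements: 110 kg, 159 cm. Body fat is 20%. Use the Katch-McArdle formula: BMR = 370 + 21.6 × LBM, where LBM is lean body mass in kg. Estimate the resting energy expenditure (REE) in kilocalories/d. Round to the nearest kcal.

2271 kilocalories/d

LBM = 110 × (1 − 0.2) = 88 kg. Katch-McArdle: BMR = 370 + 21.6 × 88 = 2270.8 kcal/day.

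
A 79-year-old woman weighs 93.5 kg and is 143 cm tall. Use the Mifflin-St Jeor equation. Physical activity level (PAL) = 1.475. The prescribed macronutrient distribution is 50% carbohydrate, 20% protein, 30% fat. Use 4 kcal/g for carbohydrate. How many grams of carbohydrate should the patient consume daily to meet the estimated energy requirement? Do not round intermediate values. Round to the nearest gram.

Mifflin-St Jeor (female): BMR = 10(93.5) + 6.25(143) − 5(79) − 161 = 935 + 893.75 − 395 − 161 = 1272.75 kcal/day.
TEE = 1272.75 × 1.475 = 1877.3063 kcal/day.
Carbohydrate energy = 50% × 1877.3063 = 938.6531 kcal.
Carbohydrate = 938.6531 ÷ 4 kcal/g = 234.6633 g.

235 g/day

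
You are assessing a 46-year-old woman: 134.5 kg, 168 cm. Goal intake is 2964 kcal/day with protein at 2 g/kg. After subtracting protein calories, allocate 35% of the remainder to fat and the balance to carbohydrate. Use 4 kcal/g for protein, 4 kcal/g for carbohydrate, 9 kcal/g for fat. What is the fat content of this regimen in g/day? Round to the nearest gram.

73 g/day

Protein = 2 × 134.5 = 269 g → 269 × 4 = 1076 kcal.
Non-protein calories = 2964 − 1076 = 1888 kcal.
Fat: 35% × 1888 = 660.8 kcal; carbohydrate: 1227.2 kcal.
Fat: 660.8 kcal ÷ 9 kcal/g = 73.4222 g.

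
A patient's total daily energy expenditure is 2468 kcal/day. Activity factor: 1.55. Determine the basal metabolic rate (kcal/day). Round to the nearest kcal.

BMR = TEE ÷ activity factor = 2468 ÷ 1.55 = 1592.2581 kcal/day.

1592 kcal/day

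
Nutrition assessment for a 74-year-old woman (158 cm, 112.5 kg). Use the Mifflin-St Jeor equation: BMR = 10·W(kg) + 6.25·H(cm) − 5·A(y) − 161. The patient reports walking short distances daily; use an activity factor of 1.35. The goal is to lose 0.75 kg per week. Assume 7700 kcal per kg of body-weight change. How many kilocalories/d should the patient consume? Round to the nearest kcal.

Mifflin-St Jeor (female): BMR = 10(112.5) + 6.25(158) − 5(74) − 161 = 1125 + 987.5 − 370 − 161 = 1581.5 kcal/day.
TEE = 1581.5 × 1.35 = 2135.025 kcal/day.
Required daily deficit = 0.75 × 7700 ÷ 7 = 825 kcal/day.
Target intake = 2135.025 − 825 = 1310.025 kcal/day.

1310 kilocalories/d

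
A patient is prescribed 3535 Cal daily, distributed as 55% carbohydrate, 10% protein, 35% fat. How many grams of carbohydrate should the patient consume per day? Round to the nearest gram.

486 g/day

Carbohydrate energy = 55% × 3535 = 1944.25 kcal.
At 4 kcal/g: 1944.25 ÷ 4 = 486.0625 g.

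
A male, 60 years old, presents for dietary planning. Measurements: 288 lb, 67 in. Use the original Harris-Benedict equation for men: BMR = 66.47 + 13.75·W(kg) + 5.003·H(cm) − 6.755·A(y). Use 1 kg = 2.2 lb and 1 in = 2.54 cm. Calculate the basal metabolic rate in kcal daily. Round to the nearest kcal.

Convert to metric: weight = 288 ÷ 2.2 = 130.9091 kg; height = 67 × 2.54 = 170.18 cm.
Harris-Benedict: BMR = 66.47 + 13.75(130.9091) + 5.003(170.18) − 6.755(60) = 2312.5805 kcal/day.

2313 kcal daily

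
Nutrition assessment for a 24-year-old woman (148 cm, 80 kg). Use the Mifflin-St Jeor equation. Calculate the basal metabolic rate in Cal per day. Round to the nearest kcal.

Mifflin-St Jeor (female): BMR = 10(80) + 6.25(148) − 5(24) − 161 = 800 + 925 − 120 − 161 = 1444 kcal/day.

1444 Cal per day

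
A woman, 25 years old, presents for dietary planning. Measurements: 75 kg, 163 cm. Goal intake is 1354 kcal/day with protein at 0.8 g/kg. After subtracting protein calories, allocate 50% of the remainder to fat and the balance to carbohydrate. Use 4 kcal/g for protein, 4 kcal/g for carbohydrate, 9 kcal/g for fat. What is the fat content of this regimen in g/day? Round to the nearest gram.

62 g/day

Protein = 0.8 × 75 = 60 g → 60 × 4 = 240 kcal.
Non-protein calories = 1354 − 240 = 1114 kcal.
Fat: 50% × 1114 = 557 kcal; carbohydrate: 557 kcal.
Fat: 557 kcal ÷ 9 kcal/g = 61.8889 g.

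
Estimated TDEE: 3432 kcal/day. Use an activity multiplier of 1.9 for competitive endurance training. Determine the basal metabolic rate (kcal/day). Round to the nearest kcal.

1806 kcal/day

BMR = TEE ÷ activity factor = 3432 ÷ 1.9 = 1806.3158 kcal/day.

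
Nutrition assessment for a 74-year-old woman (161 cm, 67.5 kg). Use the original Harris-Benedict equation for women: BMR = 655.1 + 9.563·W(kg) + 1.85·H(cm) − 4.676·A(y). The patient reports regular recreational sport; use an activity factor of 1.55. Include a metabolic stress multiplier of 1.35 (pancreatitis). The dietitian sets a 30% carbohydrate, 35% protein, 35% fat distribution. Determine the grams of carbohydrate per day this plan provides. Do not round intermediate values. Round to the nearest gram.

197 g/day

Harris-Benedict: BMR = 655.1 + 9.563(67.5) + 1.85(161) − 4.676(74) = 1252.4285 kcal/day.
TEE = 1252.4285 × 1.55 = 1941.2642 kcal/day.
With stress factor 1.35: 1941.2642 × 1.35 = 2620.7066 kcal/day.
Carbohydrate energy = 30% × 2620.7066 = 786.212 kcal.
Carbohydrate = 786.212 ÷ 4 kcal/g = 196.553 g.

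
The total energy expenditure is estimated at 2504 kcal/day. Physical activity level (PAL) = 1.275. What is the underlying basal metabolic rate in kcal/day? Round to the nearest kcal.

1964 kcal/day

BMR = TEE ÷ activity factor = 2504 ÷ 1.275 = 1963.9216 kcal/day.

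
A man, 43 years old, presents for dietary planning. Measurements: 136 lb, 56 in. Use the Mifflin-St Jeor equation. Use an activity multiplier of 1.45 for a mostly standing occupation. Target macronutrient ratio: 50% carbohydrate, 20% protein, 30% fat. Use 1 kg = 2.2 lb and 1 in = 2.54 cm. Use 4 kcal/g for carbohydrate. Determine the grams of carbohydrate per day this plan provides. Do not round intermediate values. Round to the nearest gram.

235 g/day

Convert to metric: weight = 136 ÷ 2.2 = 61.8182 kg; height = 56 × 2.54 = 142.24 cm.
Mifflin-St Jeor (male): BMR = 10(61.8182) + 6.25(142.24) − 5(43) + 5 = 618.1818 + 889 − 215 + 5 = 1297.1818 kcal/day.
TEE = 1297.1818 × 1.45 = 1880.9136 kcal/day.
Carbohydrate energy = 50% × 1880.9136 = 940.4568 kcal.
Carbohydrate = 940.4568 ÷ 4 kcal/g = 235.1142 g.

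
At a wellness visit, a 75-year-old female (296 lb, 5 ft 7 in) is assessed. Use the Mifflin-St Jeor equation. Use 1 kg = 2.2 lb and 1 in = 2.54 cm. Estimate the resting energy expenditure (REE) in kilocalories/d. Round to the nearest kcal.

1873 kilocalories/d

Convert to metric: weight = 296 ÷ 2.2 = 134.5455 kg; height = (5×12 + 7) × 2.54 = 67 × 2.54 = 170.18 cm.
Mifflin-St Jeor (female): BMR = 10(134.5455) + 6.25(170.18) − 5(75) − 161 = 1345.4545 + 1063.625 − 375 − 161 = 1873.0795 kcal/day.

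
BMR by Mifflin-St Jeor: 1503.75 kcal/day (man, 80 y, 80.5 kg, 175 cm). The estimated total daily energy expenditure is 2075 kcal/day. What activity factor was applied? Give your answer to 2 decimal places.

1.38

Activity factor = TEE ÷ BMR = 2075 ÷ 1503.75 = 1.38.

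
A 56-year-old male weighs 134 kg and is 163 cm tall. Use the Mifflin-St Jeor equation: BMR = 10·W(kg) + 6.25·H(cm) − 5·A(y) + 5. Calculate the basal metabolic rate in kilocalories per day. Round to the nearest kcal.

2084 kilocalories per day

Mifflin-St Jeor (male): BMR = 10(134) + 6.25(163) − 5(56) + 5 = 1340 + 1018.75 − 280 + 5 = 2083.75 kcal/day.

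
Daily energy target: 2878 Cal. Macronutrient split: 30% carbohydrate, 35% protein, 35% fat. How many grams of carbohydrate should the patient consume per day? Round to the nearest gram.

216 g/day

Carbohydrate energy = 30% × 2878 = 863.4 kcal.
At 4 kcal/g: 863.4 ÷ 4 = 215.85 g.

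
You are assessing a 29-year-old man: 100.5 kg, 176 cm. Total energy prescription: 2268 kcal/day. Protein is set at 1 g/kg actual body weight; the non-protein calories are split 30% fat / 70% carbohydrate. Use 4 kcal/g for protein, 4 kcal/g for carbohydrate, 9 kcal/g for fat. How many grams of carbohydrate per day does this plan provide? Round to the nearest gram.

Protein = 1 × 100.5 = 100.5 g → 100.5 × 4 = 402 kcal.
Non-protein calories = 2268 − 402 = 1866 kcal.
Fat: 30% × 1866 = 559.8 kcal; carbohydrate: 1306.2 kcal.
Carbohydrate: 1306.2 kcal ÷ 4 kcal/g = 326.55 g.

327 g/day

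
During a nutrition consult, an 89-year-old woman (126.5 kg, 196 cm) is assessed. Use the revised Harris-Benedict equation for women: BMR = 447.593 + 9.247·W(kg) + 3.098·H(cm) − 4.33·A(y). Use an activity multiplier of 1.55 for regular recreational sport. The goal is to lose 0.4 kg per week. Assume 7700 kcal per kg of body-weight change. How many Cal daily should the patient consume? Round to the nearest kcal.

2411 Cal daily

Harris-Benedict: BMR = 447.593 + 9.247(126.5) + 3.098(196) − 4.33(89) = 1839.1765 kcal/day.
TEE = 1839.1765 × 1.55 = 2850.7236 kcal/day.
Required daily deficit = 0.4 × 7700 ÷ 7 = 440 kcal/day.
Target intake = 2850.7236 − 440 = 2410.7236 kcal/day.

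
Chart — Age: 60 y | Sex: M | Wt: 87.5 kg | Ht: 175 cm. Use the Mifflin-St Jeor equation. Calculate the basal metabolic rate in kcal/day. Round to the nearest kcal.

Mifflin-St Jeor (male): BMR = 10(87.5) + 6.25(175) − 5(60) + 5 = 875 + 1093.75 − 300 + 5 = 1673.75 kcal/day.

1674 kcal/day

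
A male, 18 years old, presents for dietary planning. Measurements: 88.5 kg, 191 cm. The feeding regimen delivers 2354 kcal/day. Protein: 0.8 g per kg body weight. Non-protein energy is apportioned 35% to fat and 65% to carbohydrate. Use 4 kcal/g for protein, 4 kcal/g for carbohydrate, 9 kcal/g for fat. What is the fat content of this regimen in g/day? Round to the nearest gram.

81 g/day

Protein = 0.8 × 88.5 = 70.8 g → 70.8 × 4 = 283.2 kcal.
Non-protein calories = 2354 − 283.2 = 2070.8 kcal.
Fat: 35% × 2070.8 = 724.78 kcal; carbohydrate: 1346.02 kcal.
Fat: 724.78 kcal ÷ 9 kcal/g = 80.5311 g.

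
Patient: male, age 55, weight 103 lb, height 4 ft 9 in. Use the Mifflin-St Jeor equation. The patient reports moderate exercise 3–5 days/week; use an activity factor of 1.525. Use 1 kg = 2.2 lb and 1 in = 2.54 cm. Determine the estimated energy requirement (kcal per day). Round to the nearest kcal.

Convert to metric: weight = 103 ÷ 2.2 = 46.8182 kg; height = (4×12 + 9) × 2.54 = 57 × 2.54 = 144.78 cm.
Mifflin-St Jeor (male): BMR = 10(46.8182) + 6.25(144.78) − 5(55) + 5 = 468.1818 + 904.875 − 275 + 5 = 1103.0568 kcal/day.
TEE = BMR × activity factor = 1103.0568 × 1.525 = 1682.1616 kcal/day.

1682 kcal per day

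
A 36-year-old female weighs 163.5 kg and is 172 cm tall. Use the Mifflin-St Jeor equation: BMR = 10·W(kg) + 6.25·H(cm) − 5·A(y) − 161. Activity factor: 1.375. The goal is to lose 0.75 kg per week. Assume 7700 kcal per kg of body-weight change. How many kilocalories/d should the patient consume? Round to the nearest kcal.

2432 kilocalories/d

Mifflin-St Jeor (female): BMR = 10(163.5) + 6.25(172) − 5(36) − 161 = 1635 + 1075 − 180 − 161 = 2369 kcal/day.
TEE = 2369 × 1.375 = 3257.375 kcal/day.
Required daily deficit = 0.75 × 7700 ÷ 7 = 825 kcal/day.
Target intake = 3257.375 − 825 = 2432.375 kcal/day.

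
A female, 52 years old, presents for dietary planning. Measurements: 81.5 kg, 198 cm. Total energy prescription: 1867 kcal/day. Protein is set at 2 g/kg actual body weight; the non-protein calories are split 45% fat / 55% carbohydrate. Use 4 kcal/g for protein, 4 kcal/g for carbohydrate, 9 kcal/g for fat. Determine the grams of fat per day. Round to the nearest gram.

Protein = 2 × 81.5 = 163 g → 163 × 4 = 652 kcal.
Non-protein calories = 1867 − 652 = 1215 kcal.
Fat: 45% × 1215 = 546.75 kcal; carbohydrate: 668.25 kcal.
Fat: 546.75 kcal ÷ 9 kcal/g = 60.75 g.

61 g/day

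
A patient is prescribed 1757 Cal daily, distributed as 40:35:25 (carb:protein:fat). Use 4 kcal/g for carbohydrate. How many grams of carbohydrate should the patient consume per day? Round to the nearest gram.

176 g/day

Carbohydrate energy = 40% × 1757 = 702.8 kcal.
At 4 kcal/g: 702.8 ÷ 4 = 175.7 g.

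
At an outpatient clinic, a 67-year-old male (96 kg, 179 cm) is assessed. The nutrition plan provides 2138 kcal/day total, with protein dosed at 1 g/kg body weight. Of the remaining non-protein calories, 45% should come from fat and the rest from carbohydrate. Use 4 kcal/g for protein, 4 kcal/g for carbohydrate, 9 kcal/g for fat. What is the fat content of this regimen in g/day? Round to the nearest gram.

88 g/day

Protein = 1 × 96 = 96 g → 96 × 4 = 384 kcal.
Non-protein calories = 2138 − 384 = 1754 kcal.
Fat: 45% × 1754 = 789.3 kcal; carbohydrate: 964.7 kcal.
Fat: 789.3 kcal ÷ 9 kcal/g = 87.7 g.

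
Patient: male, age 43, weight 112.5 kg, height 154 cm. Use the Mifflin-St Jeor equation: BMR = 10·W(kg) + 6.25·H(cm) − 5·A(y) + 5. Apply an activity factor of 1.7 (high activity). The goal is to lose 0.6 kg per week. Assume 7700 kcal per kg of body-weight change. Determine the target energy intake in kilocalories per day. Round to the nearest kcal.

2532 kilocalories per day

Mifflin-St Jeor (male): BMR = 10(112.5) + 6.25(154) − 5(43) + 5 = 1125 + 962.5 − 215 + 5 = 1877.5 kcal/day.
TEE = 1877.5 × 1.7 = 3191.75 kcal/day.
Required daily deficit = 0.6 × 7700 ÷ 7 = 660 kcal/day.
Target intake = 3191.75 − 660 = 2531.75 kcal/day.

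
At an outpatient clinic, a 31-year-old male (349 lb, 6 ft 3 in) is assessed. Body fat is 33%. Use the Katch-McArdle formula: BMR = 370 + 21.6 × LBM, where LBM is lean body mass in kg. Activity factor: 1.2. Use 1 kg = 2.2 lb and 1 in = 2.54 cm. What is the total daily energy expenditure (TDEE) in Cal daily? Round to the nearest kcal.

3199 Cal daily

Convert to metric: weight = 349 ÷ 2.2 = 158.6364 kg; height = (6×12 + 3) × 2.54 = 75 × 2.54 = 190.5 cm.
LBM = 158.6364 × (1 − 0.33) = 106.2864 kg. Katch-McArdle: BMR = 370 + 21.6 × 106.2864 = 2665.7855 kcal/day.
TEE = BMR × activity factor = 2665.7855 × 1.2 = 3198.9425 kcal/day.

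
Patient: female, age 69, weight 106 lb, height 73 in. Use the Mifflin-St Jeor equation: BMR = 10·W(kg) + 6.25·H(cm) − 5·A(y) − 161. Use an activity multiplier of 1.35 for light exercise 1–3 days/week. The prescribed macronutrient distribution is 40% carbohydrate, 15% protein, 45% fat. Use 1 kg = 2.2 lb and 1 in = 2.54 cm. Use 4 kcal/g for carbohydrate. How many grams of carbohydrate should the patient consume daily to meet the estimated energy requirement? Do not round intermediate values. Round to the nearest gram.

Convert to metric: weight = 106 ÷ 2.2 = 48.1818 kg; height = 73 × 2.54 = 185.42 cm.
Mifflin-St Jeor (female): BMR = 10(48.1818) + 6.25(185.42) − 5(69) − 161 = 481.8182 + 1158.875 − 345 − 161 = 1134.6932 kcal/day.
TEE = 1134.6932 × 1.35 = 1531.8358 kcal/day.
Carbohydrate energy = 40% × 1531.8358 = 612.7343 kcal.
Carbohydrate = 612.7343 ÷ 4 kcal/g = 153.1836 g.

153 g/day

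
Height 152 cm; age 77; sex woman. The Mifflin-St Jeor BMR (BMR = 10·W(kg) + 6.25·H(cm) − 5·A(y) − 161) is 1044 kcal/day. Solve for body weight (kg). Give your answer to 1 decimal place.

64.0 kg

1044 = 10·W + 6.25(152) − 5(77) − 161
10·W = 1044 − 404 = 640, so W = 64 kg.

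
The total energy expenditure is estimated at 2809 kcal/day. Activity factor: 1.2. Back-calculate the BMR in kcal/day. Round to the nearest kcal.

2341 kcal/day

BMR = TEE ÷ activity factor = 2809 ÷ 1.2 = 2340.8333 kcal/day.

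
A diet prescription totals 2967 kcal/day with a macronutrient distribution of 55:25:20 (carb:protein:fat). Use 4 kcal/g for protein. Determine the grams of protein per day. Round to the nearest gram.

185 g/day

Protein energy = 25% × 2967 = 741.75 kcal.
At 4 kcal/g: 741.75 ÷ 4 = 185.4375 g.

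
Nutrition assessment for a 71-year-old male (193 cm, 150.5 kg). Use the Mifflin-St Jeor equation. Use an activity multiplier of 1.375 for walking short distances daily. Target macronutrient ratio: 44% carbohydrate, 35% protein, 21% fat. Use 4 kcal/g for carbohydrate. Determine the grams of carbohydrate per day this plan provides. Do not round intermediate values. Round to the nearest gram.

357 g/day

Mifflin-St Jeor (male): BMR = 10(150.5) + 6.25(193) − 5(71) + 5 = 1505 + 1206.25 − 355 + 5 = 2361.25 kcal/day.
TEE = 2361.25 × 1.375 = 3246.7188 kcal/day.
Carbohydrate energy = 44% × 3246.7188 = 1428.5563 kcal.
Carbohydrate = 1428.5563 ÷ 4 kcal/g = 357.1391 g.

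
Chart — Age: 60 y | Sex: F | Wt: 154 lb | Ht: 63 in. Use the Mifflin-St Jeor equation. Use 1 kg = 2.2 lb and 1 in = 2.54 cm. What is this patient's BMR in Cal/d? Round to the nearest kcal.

Convert to metric: weight = 154 ÷ 2.2 = 70 kg; height = 63 × 2.54 = 160.02 cm.
Mifflin-St Jeor (female): BMR = 10(70) + 6.25(160.02) − 5(60) − 161 = 700 + 1000.125 − 300 − 161 = 1239.125 kcal/day.

1239 Cal/d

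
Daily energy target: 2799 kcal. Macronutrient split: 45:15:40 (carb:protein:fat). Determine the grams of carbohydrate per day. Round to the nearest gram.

Carbohydrate energy = 45% × 2799 = 1259.55 kcal.
At 4 kcal/g: 1259.55 ÷ 4 = 314.8875 g.

315 g/day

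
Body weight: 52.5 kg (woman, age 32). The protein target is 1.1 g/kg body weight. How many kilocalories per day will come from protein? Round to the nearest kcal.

231 kcal/day

Protein = 1.1 g/kg × 52.5 kg = 57.75 g/day.
Protein energy = 57.75 g × 4 kcal/g = 231 kcal/day.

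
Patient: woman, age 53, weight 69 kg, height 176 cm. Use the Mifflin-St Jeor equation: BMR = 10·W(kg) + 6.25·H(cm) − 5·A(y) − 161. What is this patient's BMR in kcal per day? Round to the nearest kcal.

1364 kcal per day

Mifflin-St Jeor (female): BMR = 10(69) + 6.25(176) − 5(53) − 161 = 690 + 1100 − 265 − 161 = 1364 kcal/day.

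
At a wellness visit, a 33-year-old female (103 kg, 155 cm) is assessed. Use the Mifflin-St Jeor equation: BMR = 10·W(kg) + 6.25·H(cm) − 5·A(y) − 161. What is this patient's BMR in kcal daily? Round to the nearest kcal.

1673 kcal daily

Mifflin-St Jeor (female): BMR = 10(103) + 6.25(155) − 5(33) − 161 = 1030 + 968.75 − 165 − 161 = 1672.75 kcal/day.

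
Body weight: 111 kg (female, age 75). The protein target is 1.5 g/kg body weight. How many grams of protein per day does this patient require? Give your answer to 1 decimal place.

Protein = 1.5 g/kg × 111 kg = 166.5 g/day.

166.5 g/day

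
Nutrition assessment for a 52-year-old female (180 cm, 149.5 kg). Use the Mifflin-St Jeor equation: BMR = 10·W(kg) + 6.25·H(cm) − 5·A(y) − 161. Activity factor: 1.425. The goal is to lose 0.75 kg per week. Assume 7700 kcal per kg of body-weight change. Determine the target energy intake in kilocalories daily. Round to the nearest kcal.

Mifflin-St Jeor (female): BMR = 10(149.5) + 6.25(180) − 5(52) − 161 = 1495 + 1125 − 260 − 161 = 2199 kcal/day.
TEE = 2199 × 1.425 = 3133.575 kcal/day.
Required daily deficit = 0.75 × 7700 ÷ 7 = 825 kcal/day.
Target intake = 3133.575 − 825 = 2308.575 kcal/day.

2309 kilocalories daily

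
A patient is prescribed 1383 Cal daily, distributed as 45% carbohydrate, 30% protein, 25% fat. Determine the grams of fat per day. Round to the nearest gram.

Fat energy = 25% × 1383 = 345.75 kcal.
At 9 kcal/g: 345.75 ÷ 9 = 38.4167 g.

38 g/day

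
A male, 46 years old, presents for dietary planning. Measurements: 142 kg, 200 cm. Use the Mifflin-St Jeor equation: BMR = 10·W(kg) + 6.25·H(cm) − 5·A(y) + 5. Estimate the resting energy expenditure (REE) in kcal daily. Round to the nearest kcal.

2445 kcal daily

Mifflin-St Jeor (male): BMR = 10(142) + 6.25(200) − 5(46) + 5 = 1420 + 1250 − 230 + 5 = 2445 kcal/day.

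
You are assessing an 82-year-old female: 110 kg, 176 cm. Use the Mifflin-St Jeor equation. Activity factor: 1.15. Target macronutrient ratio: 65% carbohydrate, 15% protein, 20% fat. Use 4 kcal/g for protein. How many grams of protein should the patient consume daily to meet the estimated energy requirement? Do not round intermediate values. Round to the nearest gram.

70 g/day

Mifflin-St Jeor (female): BMR = 10(110) + 6.25(176) − 5(82) − 161 = 1100 + 1100 − 410 − 161 = 1629 kcal/day.
TEE = 1629 × 1.15 = 1873.35 kcal/day.
Protein energy = 15% × 1873.35 = 281.0025 kcal.
Protein = 281.0025 ÷ 4 kcal/g = 70.2506 g.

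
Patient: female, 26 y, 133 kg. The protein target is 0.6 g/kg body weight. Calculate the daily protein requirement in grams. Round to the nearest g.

80 g/day

Protein = 0.6 g/kg × 133 kg = 79.8 g/day.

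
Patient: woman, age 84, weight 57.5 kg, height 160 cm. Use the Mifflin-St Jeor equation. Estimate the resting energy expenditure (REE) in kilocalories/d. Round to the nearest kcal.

994 kilocalories/d

Mifflin-St Jeor (female): BMR = 10(57.5) + 6.25(160) − 5(84) − 161 = 575 + 1000 − 420 − 161 = 994 kcal/day.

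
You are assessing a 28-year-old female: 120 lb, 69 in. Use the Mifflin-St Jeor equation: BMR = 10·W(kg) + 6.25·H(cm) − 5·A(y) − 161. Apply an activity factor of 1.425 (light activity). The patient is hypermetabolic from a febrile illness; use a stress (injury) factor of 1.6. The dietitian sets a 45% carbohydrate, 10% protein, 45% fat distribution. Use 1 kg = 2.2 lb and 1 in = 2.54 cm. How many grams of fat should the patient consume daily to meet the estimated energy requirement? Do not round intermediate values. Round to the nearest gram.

153 g/day

Convert to metric: weight = 120 ÷ 2.2 = 54.5455 kg; height = 69 × 2.54 = 175.26 cm.
Mifflin-St Jeor (female): BMR = 10(54.5455) + 6.25(175.26) − 5(28) − 161 = 545.4545 + 1095.375 − 140 − 161 = 1339.8295 kcal/day.
TEE = 1339.8295 × 1.425 = 1909.2571 kcal/day.
With stress factor 1.6: 1909.2571 × 1.6 = 3054.8114 kcal/day.
Fat energy = 45% × 3054.8114 = 1374.6651 kcal.
Fat = 1374.6651 ÷ 9 kcal/g = 152.7406 g.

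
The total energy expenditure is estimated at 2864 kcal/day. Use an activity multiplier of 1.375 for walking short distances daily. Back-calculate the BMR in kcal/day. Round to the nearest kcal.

2083 kcal/day

BMR = TEE ÷ activity factor = 2864 ÷ 1.375 = 2082.9091 kcal/day.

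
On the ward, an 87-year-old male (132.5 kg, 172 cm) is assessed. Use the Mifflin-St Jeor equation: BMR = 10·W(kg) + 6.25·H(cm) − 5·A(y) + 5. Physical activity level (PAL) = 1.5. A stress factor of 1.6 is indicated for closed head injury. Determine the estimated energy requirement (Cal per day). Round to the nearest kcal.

4728 Cal per day

Mifflin-St Jeor (male): BMR = 10(132.5) + 6.25(172) − 5(87) + 5 = 1325 + 1075 − 435 + 5 = 1970 kcal/day.
TEE = BMR × activity factor = 1970 × 1.5 = 2955 kcal/day.
Apply stress factor: 2955 × 1.6 = 4728 kcal/day.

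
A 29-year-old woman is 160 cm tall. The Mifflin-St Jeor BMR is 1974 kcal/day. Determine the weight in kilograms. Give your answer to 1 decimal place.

1974 = 10·W + 6.25(160) − 5(29) − 161
10·W = 1974 − 694 = 1280, so W = 128 kg.

128.0 kg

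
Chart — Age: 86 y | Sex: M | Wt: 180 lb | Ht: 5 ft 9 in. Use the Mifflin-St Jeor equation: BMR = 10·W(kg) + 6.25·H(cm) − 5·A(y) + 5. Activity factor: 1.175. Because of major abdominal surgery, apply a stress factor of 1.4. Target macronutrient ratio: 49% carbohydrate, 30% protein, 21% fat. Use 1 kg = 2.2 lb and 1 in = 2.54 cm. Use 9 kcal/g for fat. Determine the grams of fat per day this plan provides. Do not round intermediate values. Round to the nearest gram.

Convert to metric: weight = 180 ÷ 2.2 = 81.8182 kg; height = (5×12 + 9) × 2.54 = 69 × 2.54 = 175.26 cm.
Mifflin-St Jeor (male): BMR = 10(81.8182) + 6.25(175.26) − 5(86) + 5 = 818.1818 + 1095.375 − 430 + 5 = 1488.5568 kcal/day.
TEE = 1488.5568 × 1.175 = 1749.0543 kcal/day.
With stress factor 1.4: 1749.0543 × 1.4 = 2448.676 kcal/day.
Fat energy = 21% × 2448.676 = 514.222 kcal.
Fat = 514.222 ÷ 9 kcal/g = 57.1358 g.

57 g/day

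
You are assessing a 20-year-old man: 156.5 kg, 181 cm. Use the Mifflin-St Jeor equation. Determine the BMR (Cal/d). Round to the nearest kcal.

2601 Cal/d

Mifflin-St Jeor (male): BMR = 10(156.5) + 6.25(181) − 5(20) + 5 = 1565 + 1131.25 − 100 + 5 = 2601.25 kcal/day.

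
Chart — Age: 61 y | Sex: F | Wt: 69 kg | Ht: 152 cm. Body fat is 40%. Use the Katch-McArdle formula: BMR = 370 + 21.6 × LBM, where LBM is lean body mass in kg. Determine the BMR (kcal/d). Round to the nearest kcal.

LBM = 69 × (1 − 0.4) = 41.4 kg. Katch-McArdle: BMR = 370 + 21.6 × 41.4 = 1264.24 kcal/day.

1264 kcal/d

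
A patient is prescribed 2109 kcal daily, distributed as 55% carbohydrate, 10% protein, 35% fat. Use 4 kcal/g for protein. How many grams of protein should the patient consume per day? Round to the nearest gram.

53 g/day

Protein energy = 10% × 2109 = 210.9 kcal.
At 4 kcal/g: 210.9 ÷ 4 = 52.725 g.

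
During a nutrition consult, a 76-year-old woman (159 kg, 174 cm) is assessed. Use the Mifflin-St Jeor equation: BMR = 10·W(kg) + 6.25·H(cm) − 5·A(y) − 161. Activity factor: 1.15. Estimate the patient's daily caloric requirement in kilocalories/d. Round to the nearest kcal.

Mifflin-St Jeor (female): BMR = 10(159) + 6.25(174) − 5(76) − 161 = 1590 + 1087.5 − 380 − 161 = 2136.5 kcal/day.
TEE = BMR × activity factor = 2136.5 × 1.15 = 2456.975 kcal/day.

2457 kilocalories/d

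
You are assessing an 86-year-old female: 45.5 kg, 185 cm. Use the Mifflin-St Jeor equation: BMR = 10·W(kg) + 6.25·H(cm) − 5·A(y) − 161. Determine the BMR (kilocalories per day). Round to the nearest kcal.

1020 kilocalories per day

Mifflin-St Jeor (female): BMR = 10(45.5) + 6.25(185) − 5(86) − 161 = 455 + 1156.25 − 430 − 161 = 1020.25 kcal/day.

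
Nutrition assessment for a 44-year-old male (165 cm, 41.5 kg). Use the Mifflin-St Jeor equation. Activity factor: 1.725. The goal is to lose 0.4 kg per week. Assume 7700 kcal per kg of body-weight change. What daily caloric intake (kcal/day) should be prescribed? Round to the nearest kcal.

1684 kcal/day

Mifflin-St Jeor (male): BMR = 10(41.5) + 6.25(165) − 5(44) + 5 = 415 + 1031.25 − 220 + 5 = 1231.25 kcal/day.
TEE = 1231.25 × 1.725 = 2123.9063 kcal/day.
Required daily deficit = 0.4 × 7700 ÷ 7 = 440 kcal/day.
Target intake = 2123.9063 − 440 = 1683.9063 kcal/day.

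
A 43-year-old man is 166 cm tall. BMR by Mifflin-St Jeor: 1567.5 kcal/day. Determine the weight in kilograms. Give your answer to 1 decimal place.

74.0 kg

1567.5 = 10·W + 6.25(166) − 5(43) + 5
10·W = 1567.5 − 827.5 = 740, so W = 74 kg.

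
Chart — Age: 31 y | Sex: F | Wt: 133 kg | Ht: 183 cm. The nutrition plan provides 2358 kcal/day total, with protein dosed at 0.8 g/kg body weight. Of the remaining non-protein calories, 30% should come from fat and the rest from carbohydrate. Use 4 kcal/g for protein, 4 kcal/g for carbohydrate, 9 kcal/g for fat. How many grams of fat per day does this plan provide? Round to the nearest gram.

64 g/day

Protein = 0.8 × 133 = 106.4 g → 106.4 × 4 = 425.6 kcal.
Non-protein calories = 2358 − 425.6 = 1932.4 kcal.
Fat: 30% × 1932.4 = 579.72 kcal; carbohydrate: 1352.68 kcal.
Fat: 579.72 kcal ÷ 9 kcal/g = 64.4133 g.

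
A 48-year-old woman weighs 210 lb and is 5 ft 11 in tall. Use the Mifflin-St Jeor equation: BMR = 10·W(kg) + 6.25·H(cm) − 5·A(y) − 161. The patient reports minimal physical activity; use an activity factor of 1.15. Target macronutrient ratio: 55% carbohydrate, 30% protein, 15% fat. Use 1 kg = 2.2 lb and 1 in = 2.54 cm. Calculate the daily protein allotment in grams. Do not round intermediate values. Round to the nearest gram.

Convert to metric: weight = 210 ÷ 2.2 = 95.4545 kg; height = (5×12 + 11) × 2.54 = 71 × 2.54 = 180.34 cm.
Mifflin-St Jeor (female): BMR = 10(95.4545) + 6.25(180.34) − 5(48) − 161 = 954.5455 + 1127.125 − 240 − 161 = 1680.6705 kcal/day.
TEE = 1680.6705 × 1.15 = 1932.771 kcal/day.
Protein energy = 30% × 1932.771 = 579.8313 kcal.
Protein = 579.8313 ÷ 4 kcal/g = 144.9578 g.

145 g/day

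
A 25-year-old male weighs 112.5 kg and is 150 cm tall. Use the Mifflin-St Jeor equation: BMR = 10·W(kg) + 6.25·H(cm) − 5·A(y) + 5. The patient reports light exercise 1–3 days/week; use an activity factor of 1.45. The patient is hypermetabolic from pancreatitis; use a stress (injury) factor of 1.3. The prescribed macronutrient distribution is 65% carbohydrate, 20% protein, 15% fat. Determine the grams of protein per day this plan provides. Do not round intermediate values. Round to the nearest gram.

183 g/day

Mifflin-St Jeor (male): BMR = 10(112.5) + 6.25(150) − 5(25) + 5 = 1125 + 937.5 − 125 + 5 = 1942.5 kcal/day.
TEE = 1942.5 × 1.45 = 2816.625 kcal/day.
With stress factor 1.3: 2816.625 × 1.3 = 3661.6125 kcal/day.
Protein energy = 20% × 3661.6125 = 732.3225 kcal.
Protein = 732.3225 ÷ 4 kcal/g = 183.0806 g.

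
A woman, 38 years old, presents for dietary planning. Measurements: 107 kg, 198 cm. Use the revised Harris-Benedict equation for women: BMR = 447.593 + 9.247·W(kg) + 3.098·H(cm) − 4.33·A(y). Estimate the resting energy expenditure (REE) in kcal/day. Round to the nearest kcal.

1886 kcal/day

Harris-Benedict: BMR = 447.593 + 9.247(107) + 3.098(198) − 4.33(38) = 1885.886 kcal/day.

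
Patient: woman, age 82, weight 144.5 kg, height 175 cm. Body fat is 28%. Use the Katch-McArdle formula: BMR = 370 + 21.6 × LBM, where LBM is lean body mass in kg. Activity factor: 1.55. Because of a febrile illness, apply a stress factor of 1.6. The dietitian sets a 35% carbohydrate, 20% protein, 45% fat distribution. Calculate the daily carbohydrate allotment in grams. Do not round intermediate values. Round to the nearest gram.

568 g/day

LBM = 144.5 × (1 − 0.28) = 104.04 kg. Katch-McArdle: BMR = 370 + 21.6 × 104.04 = 2617.264 kcal/day.
TEE = 2617.264 × 1.55 = 4056.7592 kcal/day.
With stress factor 1.6: 4056.7592 × 1.6 = 6490.8147 kcal/day.
Carbohydrate energy = 35% × 6490.8147 = 2271.7852 kcal.
Carbohydrate = 2271.7852 ÷ 4 kcal/g = 567.9463 g.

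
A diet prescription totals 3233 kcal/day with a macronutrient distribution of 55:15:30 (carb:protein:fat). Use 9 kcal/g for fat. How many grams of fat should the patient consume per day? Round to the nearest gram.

Fat energy = 30% × 3233 = 969.9 kcal.
At 9 kcal/g: 969.9 ÷ 9 = 107.7667 g.

108 g/day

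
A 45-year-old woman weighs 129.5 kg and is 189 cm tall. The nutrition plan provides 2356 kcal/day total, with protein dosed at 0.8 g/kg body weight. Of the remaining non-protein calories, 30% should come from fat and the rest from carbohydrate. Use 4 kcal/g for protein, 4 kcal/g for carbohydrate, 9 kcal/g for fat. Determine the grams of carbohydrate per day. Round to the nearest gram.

340 g/day

Protein = 0.8 × 129.5 = 103.6 g → 103.6 × 4 = 414.4 kcal.
Non-protein calories = 2356 − 414.4 = 1941.6 kcal.
Fat: 30% × 1941.6 = 582.48 kcal; carbohydrate: 1359.12 kcal.
Carbohydrate: 1359.12 kcal ÷ 4 kcal/g = 339.78 g.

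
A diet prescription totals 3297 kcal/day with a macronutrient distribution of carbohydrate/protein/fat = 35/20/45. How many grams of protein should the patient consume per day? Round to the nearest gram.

Protein energy = 20% × 3297 = 659.4 kcal.
At 4 kcal/g: 659.4 ÷ 4 = 164.85 g.

165 g/day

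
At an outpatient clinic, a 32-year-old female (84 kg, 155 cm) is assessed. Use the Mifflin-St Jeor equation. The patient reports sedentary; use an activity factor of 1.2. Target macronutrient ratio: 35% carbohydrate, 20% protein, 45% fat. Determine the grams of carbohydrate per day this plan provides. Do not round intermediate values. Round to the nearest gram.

156 g/day

Mifflin-St Jeor (female): BMR = 10(84) + 6.25(155) − 5(32) − 161 = 840 + 968.75 − 160 − 161 = 1487.75 kcal/day.
TEE = 1487.75 × 1.2 = 1785.3 kcal/day.
Carbohydrate energy = 35% × 1785.3 = 624.855 kcal.
Carbohydrate = 624.855 ÷ 4 kcal/g = 156.2138 g.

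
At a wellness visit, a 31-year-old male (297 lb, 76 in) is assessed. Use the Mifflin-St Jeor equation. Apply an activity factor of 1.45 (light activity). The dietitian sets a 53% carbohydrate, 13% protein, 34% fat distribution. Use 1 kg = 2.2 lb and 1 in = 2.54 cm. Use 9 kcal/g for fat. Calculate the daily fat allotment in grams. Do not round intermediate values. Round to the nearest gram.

Convert to metric: weight = 297 ÷ 2.2 = 135 kg; height = 76 × 2.54 = 193.04 cm.
Mifflin-St Jeor (male): BMR = 10(135) + 6.25(193.04) − 5(31) + 5 = 1350 + 1206.5 − 155 + 5 = 2406.5 kcal/day.
TEE = 2406.5 × 1.45 = 3489.425 kcal/day.
Fat energy = 34% × 3489.425 = 1186.4045 kcal.
Fat = 1186.4045 ÷ 9 kcal/g = 131.8227 g.

132 g/day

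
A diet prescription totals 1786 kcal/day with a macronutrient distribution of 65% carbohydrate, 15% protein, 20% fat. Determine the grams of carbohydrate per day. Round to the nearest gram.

290 g/day

Carbohydrate energy = 65% × 1786 = 1160.9 kcal.
At 4 kcal/g: 1160.9 ÷ 4 = 290.225 g.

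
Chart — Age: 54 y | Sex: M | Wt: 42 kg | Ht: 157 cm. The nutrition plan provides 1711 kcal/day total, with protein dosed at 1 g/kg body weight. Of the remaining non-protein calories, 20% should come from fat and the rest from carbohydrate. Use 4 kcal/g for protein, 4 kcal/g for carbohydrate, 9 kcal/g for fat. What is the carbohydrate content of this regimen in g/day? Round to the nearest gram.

Protein = 1 × 42 = 42 g → 42 × 4 = 168 kcal.
Non-protein calories = 1711 − 168 = 1543 kcal.
Fat: 20% × 1543 = 308.6 kcal; carbohydrate: 1234.4 kcal.
Carbohydrate: 1234.4 kcal ÷ 4 kcal/g = 308.6 g.

309 g/day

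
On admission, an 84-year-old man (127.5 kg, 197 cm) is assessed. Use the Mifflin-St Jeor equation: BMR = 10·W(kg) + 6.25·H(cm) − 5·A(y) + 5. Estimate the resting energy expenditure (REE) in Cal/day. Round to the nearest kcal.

2091 Cal/day

Mifflin-St Jeor (male): BMR = 10(127.5) + 6.25(197) − 5(84) + 5 = 1275 + 1231.25 − 420 + 5 = 2091.25 kcal/day.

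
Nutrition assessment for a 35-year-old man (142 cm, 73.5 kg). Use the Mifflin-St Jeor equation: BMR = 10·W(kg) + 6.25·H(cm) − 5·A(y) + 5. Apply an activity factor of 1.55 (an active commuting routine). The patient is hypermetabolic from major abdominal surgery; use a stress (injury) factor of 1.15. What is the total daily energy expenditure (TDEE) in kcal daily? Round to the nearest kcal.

Mifflin-St Jeor (male): BMR = 10(73.5) + 6.25(142) − 5(35) + 5 = 735 + 887.5 − 175 + 5 = 1452.5 kcal/day.
TEE = BMR × activity factor = 1452.5 × 1.55 = 2251.375 kcal/day.
Apply stress factor: 2251.375 × 1.15 = 2589.0813 kcal/day.

2589 kcal daily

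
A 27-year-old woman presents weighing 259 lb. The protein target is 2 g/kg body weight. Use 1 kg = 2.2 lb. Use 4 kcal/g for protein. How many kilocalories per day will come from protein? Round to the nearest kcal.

Weight in kg = 259 ÷ 2.2 = 117.7273 kg.
Protein = 2 g/kg × 117.7273 kg = 235.4545 g/day.
Protein energy = 235.4545 g × 4 kcal/g = 941.8182 kcal/day.

942 kcal/day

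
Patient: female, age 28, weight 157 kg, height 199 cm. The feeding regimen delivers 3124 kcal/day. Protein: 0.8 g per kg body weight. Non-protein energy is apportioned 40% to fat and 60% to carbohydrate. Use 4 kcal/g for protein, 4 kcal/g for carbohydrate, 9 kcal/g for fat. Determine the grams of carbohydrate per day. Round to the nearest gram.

393 g/day

Protein = 0.8 × 157 = 125.6 g → 125.6 × 4 = 502.4 kcal.
Non-protein calories = 3124 − 502.4 = 2621.6 kcal.
Fat: 40% × 2621.6 = 1048.64 kcal; carbohydrate: 1572.96 kcal.
Carbohydrate: 1572.96 kcal ÷ 4 kcal/g = 393.24 g.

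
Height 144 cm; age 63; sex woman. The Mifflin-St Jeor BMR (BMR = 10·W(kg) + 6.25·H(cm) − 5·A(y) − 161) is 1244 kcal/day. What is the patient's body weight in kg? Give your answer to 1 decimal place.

82.0 kg

1244 = 10·W + 6.25(144) − 5(63) − 161
10·W = 1244 − 424 = 820, so W = 82 kg.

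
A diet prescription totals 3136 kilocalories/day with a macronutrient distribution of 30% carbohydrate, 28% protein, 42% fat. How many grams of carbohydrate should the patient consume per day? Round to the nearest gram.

Carbohydrate energy = 30% × 3136 = 940.8 kcal.
At 4 kcal/g: 940.8 ÷ 4 = 235.2 g.

235 g/day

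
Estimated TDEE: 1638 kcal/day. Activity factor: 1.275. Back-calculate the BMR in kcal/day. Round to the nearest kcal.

1285 kcal/day

BMR = TEE ÷ activity factor = 1638 ÷ 1.275 = 1284.7059 kcal/day.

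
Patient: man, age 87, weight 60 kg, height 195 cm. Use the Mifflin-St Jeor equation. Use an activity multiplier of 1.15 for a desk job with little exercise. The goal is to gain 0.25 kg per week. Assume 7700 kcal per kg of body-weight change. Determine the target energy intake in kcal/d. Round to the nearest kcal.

1872 kcal/d

Mifflin-St Jeor (male): BMR = 10(60) + 6.25(195) − 5(87) + 5 = 600 + 1218.75 − 435 + 5 = 1388.75 kcal/day.
TEE = 1388.75 × 1.15 = 1597.0625 kcal/day.
Required daily surplus = 0.25 × 7700 ÷ 7 = 275 kcal/day.
Target intake = 1597.0625 + 275 = 1872.0625 kcal/day.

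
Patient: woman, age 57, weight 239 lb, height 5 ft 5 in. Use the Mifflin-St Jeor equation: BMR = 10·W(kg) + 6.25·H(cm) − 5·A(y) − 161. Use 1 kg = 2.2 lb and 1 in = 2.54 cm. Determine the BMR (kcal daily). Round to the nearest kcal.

1672 kcal daily

Convert to metric: weight = 239 ÷ 2.2 = 108.6364 kg; height = (5×12 + 5) × 2.54 = 65 × 2.54 = 165.1 cm.
Mifflin-St Jeor (female): BMR = 10(108.6364) + 6.25(165.1) − 5(57) − 161 = 1086.3636 + 1031.875 − 285 − 161 = 1672.2386 kcal/day.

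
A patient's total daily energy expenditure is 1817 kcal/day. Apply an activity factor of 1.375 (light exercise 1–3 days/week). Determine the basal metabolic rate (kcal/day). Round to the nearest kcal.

BMR = TEE ÷ activity factor = 1817 ÷ 1.375 = 1321.4545 kcal/day.

1321 kcal/day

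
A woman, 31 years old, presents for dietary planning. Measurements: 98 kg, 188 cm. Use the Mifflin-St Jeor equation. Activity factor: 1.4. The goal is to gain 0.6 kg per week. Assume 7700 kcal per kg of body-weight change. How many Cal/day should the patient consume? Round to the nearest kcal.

3235 Cal/day

Mifflin-St Jeor (female): BMR = 10(98) + 6.25(188) − 5(31) − 161 = 980 + 1175 − 155 − 161 = 1839 kcal/day.
TEE = 1839 × 1.4 = 2574.6 kcal/day.
Required daily surplus = 0.6 × 7700 ÷ 7 = 660 kcal/day.
Target intake = 2574.6 + 660 = 3234.6 kcal/day.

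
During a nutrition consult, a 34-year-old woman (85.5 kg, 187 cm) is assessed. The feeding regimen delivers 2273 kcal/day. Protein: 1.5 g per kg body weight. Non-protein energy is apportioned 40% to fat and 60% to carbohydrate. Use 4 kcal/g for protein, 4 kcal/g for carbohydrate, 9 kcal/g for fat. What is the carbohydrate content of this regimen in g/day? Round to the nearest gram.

Protein = 1.5 × 85.5 = 128.25 g → 128.25 × 4 = 513 kcal.
Non-protein calories = 2273 − 513 = 1760 kcal.
Fat: 40% × 1760 = 704 kcal; carbohydrate: 1056 kcal.
Carbohydrate: 1056 kcal ÷ 4 kcal/g = 264 g.

264 g/day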